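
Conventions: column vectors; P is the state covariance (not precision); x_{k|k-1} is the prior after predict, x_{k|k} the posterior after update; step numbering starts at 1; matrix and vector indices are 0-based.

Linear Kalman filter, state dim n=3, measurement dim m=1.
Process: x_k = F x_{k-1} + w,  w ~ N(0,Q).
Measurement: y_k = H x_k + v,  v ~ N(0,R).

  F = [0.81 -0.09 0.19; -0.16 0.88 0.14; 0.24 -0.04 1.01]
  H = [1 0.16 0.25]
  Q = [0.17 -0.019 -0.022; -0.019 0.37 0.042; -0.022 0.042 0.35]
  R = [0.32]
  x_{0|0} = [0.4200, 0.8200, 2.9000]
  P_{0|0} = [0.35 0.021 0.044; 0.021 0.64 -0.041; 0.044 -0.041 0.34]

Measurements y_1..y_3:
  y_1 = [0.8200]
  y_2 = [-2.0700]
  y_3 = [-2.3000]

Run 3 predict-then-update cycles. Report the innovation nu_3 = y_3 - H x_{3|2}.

step 1: x^-=[0.8174, 1.0604, 2.9970]  P^-=[0.4290 -0.0934 0.1545; -0.0934 0.8633 0.0168; 0.1545 0.0168 0.7423]  S=[0.8662]  K=[0.5226; 0.0565; 0.3957]  nu=[-0.9163]  x^+=[0.3385, 1.0087, 2.6344]  P^+=[0.1924 -0.1190 -0.0246; -0.1190 0.8605 -0.0025; -0.0246 -0.0025 0.6066]
step 2: x^-=[0.6840, 1.2023, 2.7016]  P^-=[0.3350 -0.1849 0.1203; -0.1849 1.0872 0.0651; 0.1203 0.0651 0.9718]  S=[0.7497]  K=[0.4474; 0.0071; 0.4984]  nu=[-3.6217]  x^+=[-0.9365, 1.1766, 0.8964]  P^+=[0.1849 -0.1873 -0.0469; -0.1873 1.0871 0.0625; -0.0469 0.0625 0.7856]
step 3: x^-=[-0.6942, 1.3107, 0.6336]  P^-=[0.3392 -0.2386 0.1321; -0.2386 1.3022 0.1281; 0.1321 0.1281 1.1396]  S=[0.7637]  K=[0.4374; 0.0024; 0.5728]  nu=[-1.9739]  x^+=[-1.5576, 1.3061, -0.4971]  P^+=[0.1931 -0.2394 -0.0593; -0.2394 1.3022 0.1271; -0.0593 0.1271 0.8890]

innov = [-1.9739]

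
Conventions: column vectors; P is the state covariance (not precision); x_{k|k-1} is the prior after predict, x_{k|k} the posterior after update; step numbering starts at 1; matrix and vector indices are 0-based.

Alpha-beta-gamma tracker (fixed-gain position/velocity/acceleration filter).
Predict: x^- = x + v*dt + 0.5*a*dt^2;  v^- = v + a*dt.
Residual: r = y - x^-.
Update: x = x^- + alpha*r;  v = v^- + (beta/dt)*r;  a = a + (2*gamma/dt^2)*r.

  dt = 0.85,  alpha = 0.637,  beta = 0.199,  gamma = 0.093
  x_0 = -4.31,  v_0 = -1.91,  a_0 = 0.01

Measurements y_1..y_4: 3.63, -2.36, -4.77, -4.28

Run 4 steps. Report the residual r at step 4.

resid = -2.8918

step 1: x_pred=-5.9299  r=9.5599  x^+=0.1598  v^+=0.3366  a^+=2.4711
step 2: x_pred=1.3386  r=-3.6986  x^+=-1.0174  v^+=1.5712  a^+=1.5189
step 3: x_pred=0.8668  r=-5.6368  x^+=-2.7238  v^+=1.5426  a^+=0.0678
step 4: x_pred=-1.3882  r=-2.8918  x^+=-3.2303  v^+=0.9232  a^+=-0.6767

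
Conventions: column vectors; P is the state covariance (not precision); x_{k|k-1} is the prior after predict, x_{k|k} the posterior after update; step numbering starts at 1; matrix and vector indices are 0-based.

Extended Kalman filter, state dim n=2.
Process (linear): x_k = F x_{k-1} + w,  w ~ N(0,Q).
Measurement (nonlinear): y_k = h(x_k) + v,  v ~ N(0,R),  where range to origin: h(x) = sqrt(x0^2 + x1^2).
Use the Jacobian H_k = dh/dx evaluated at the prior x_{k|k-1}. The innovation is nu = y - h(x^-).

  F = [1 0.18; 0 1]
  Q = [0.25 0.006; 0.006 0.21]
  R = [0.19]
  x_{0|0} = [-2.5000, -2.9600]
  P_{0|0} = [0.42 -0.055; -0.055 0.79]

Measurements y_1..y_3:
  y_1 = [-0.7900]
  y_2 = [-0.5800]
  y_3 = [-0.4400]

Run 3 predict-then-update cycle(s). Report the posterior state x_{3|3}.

step 1: x^-=[-3.0328, -2.9600]  P^-=[0.6758 0.0932; 0.0932 1.0000]  H_jac=[-0.7156 -0.6985]  S=[1.1171]  K=[-0.4912; -0.6849]  nu=[-5.0279]  x^+=[-0.5632, 0.4838]  P^+=[0.4063 -0.2826; -0.2826 0.4759]
step 2: x^-=[-0.4761, 0.4838]  P^-=[0.5699 -0.1910; -0.1910 0.6859]  H_jac=[-0.7014 0.7127]  S=[1.0098]  K=[-0.5307; 0.6168]  nu=[-1.2587]  x^+=[0.1919, -0.2926]  P^+=[0.2856 0.1395; 0.1395 0.3018]
step 3: x^-=[0.1392, -0.2926]  P^-=[0.5956 0.1999; 0.1999 0.5118]  H_jac=[0.4297 -0.9030]  S=[0.5621]  K=[0.1342; -0.6693]  nu=[-0.7640]  x^+=[0.0367, 0.2188]  P^+=[0.5854 0.2503; 0.2503 0.2600]

x_post = [0.0367, 0.2188]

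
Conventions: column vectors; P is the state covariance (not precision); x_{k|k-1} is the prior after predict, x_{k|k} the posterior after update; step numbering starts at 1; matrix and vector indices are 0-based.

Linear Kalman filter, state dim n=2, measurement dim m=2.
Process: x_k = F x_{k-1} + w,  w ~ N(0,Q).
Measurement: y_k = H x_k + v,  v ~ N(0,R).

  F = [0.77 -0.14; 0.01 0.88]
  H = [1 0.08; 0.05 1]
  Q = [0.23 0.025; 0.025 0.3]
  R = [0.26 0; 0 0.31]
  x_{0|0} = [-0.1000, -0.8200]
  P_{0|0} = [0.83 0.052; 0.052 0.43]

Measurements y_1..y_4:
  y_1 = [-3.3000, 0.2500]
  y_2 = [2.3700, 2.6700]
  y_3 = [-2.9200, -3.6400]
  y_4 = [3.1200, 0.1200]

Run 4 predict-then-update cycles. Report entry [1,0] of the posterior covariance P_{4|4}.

step 1: x^-=[0.0378, -0.7226]  P^-=[0.7193 0.0136; 0.0136 0.6340]  S=[0.9856 0.1003; 0.1003 0.9471]  K=[0.7336 -0.0254; -0.0030 0.6704]  nu=[-3.2800, 0.9707]  x^+=[-2.3929, -0.0620]  P^+=[0.1921 -0.0175; -0.0175 0.2087]
step 2: x^-=[-1.8338, -0.0785]  P^-=[0.3518 -0.0110; -0.0110 0.4613]  S=[0.6130 0.0434; 0.0434 0.7711]  K=[0.5741 -0.0238; -0.0001 0.5976]  nu=[4.2101, 2.8402]  x^+=[0.5156, 1.6182]  P^+=[0.1505 -0.0149; -0.0149 0.1860]
step 3: x^-=[0.1705, 1.4291]  P^-=[0.3261 -0.0068; -0.0068 0.4438]  S=[0.5878 0.0449; 0.0449 0.7539]  K=[0.5554 -0.0206; 0.0038 0.5880]  nu=[-3.2048, -5.0777]  x^+=[-1.5050, -1.5685]  P^+=[0.1455 -0.0136; -0.0136 0.1829]
step 4: x^-=[-0.9392, -1.3954]  P^-=[0.3228 -0.0056; -0.0056 0.4415]  S=[0.5847 0.0458; 0.0458 0.7517]  K=[0.5528 -0.0197; 0.0048 0.5866]  nu=[4.1709, 1.5623]  x^+=[1.3357, -0.4588]  P^+=[0.1448 -0.0134; -0.0134 0.1825]

P_post[1,0] = -0.0134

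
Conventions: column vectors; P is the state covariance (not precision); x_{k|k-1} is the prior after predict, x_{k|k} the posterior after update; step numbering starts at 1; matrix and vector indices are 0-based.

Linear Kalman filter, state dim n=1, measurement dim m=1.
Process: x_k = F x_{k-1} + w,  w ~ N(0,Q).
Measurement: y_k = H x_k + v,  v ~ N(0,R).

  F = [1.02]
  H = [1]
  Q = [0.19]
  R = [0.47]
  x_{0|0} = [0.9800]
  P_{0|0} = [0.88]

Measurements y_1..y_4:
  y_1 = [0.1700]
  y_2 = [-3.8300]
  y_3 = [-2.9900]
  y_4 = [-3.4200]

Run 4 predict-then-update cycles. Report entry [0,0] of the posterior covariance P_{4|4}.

P_post[0,0] = 0.2243

step 1: x^-=[0.9996]  P^-=[1.1056]  S=[1.5756]  K=[0.7017]  nu=[-0.8296]  x^+=[0.4175]  P^+=[0.3298]
step 2: x^-=[0.4258]  P^-=[0.5331]  S=[1.0031]  K=[0.5315]  nu=[-4.2558]  x^+=[-1.8360]  P^+=[0.2498]
step 3: x^-=[-1.8727]  P^-=[0.4499]  S=[0.9199]  K=[0.4891]  nu=[-1.1173]  x^+=[-2.4191]  P^+=[0.2299]
step 4: x^-=[-2.4675]  P^-=[0.4291]  S=[0.8991]  K=[0.4773]  nu=[-0.9525]  x^+=[-2.9221]  P^+=[0.2243]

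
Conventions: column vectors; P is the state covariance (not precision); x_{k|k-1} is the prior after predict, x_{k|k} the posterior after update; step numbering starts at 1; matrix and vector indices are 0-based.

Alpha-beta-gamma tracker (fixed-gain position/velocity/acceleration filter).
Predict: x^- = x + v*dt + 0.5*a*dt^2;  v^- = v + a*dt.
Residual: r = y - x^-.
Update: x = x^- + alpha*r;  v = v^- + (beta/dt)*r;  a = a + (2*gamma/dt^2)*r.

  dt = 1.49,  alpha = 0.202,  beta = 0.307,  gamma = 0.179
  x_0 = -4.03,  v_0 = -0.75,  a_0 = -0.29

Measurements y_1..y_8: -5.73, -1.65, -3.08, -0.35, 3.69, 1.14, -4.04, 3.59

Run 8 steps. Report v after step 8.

v_post = -8.0706

step 1: x_pred=-5.4694  r=-0.2606  x^+=-5.5221  v^+=-1.2358  a^+=-0.3320
step 2: x_pred=-7.7319  r=6.0819  x^+=-6.5034  v^+=-0.4774  a^+=0.6487
step 3: x_pred=-6.4946  r=3.4146  x^+=-5.8048  v^+=1.1928  a^+=1.1993
step 4: x_pred=-2.6963  r=2.3463  x^+=-2.2224  v^+=3.4632  a^+=1.5777
step 5: x_pred=4.6891  r=-0.9991  x^+=4.4873  v^+=5.6081  a^+=1.4166
step 6: x_pred=14.4158  r=-13.2758  x^+=11.7341  v^+=4.9834  a^+=-0.7242
step 7: x_pred=18.3555  r=-22.3955  x^+=13.8316  v^+=-0.7100  a^+=-4.3356
step 8: x_pred=7.9610  r=-4.3710  x^+=7.0781  v^+=-8.0706  a^+=-5.0404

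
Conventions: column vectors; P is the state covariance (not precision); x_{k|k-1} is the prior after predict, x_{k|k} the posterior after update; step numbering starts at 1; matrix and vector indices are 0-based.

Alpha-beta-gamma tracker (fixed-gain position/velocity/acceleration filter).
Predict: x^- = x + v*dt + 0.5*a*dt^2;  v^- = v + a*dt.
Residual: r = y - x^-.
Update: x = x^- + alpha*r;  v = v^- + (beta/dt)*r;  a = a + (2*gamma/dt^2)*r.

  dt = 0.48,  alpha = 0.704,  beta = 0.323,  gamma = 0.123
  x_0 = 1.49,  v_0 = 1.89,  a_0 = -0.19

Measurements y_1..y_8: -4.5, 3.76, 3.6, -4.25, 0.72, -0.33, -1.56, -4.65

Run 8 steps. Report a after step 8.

a_post = -2.7840

step 1: x_pred=2.3753  r=-6.8753  x^+=-2.4649  v^+=-2.8277  a^+=-7.5308
step 2: x_pred=-4.6898  r=8.4498  x^+=1.2589  v^+=-0.7565  a^+=1.4911
step 3: x_pred=1.0675  r=2.5325  x^+=2.8504  v^+=1.6633  a^+=4.1950
step 4: x_pred=4.1320  r=-8.3820  x^+=-1.7689  v^+=-1.9635  a^+=-4.7546
step 5: x_pred=-3.2591  r=3.9791  x^+=-0.4578  v^+=-1.5681  a^+=-0.5060
step 6: x_pred=-1.2688  r=0.9388  x^+=-0.6079  v^+=-1.1792  a^+=0.4963
step 7: x_pred=-1.1167  r=-0.4433  x^+=-1.4288  v^+=-1.2393  a^+=0.0230
step 8: x_pred=-2.0210  r=-2.6290  x^+=-3.8718  v^+=-2.9973  a^+=-2.7840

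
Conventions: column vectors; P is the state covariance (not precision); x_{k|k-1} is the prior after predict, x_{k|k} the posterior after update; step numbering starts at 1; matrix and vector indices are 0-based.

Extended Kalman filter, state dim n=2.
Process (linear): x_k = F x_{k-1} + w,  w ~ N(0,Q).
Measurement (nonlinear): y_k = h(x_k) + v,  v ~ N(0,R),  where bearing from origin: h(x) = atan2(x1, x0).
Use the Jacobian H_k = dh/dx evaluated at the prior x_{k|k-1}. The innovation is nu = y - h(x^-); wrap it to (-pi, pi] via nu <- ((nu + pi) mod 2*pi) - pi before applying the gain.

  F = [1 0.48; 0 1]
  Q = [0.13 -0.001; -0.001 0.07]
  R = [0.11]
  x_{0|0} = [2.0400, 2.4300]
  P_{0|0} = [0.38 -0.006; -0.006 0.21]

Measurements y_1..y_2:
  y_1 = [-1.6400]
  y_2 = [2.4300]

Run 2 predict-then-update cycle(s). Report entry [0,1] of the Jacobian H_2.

H_jac[0,1] = 0.1748

step 1: x^-=[3.2064, 2.4300]  P^-=[0.5526 0.0938; 0.0938 0.2800]  H_jac=[-0.1501 0.1981]  S=[0.1279]  K=[-0.5035; 0.3237]  nu=[-2.2885]  x^+=[4.3587, 1.6893]  P^+=[0.5202 0.1146; 0.1146 0.2666]
step 2: x^-=[5.1696, 1.6893]  P^-=[0.8217 0.2416; 0.2416 0.3366]  H_jac=[-0.0571 0.1748]  S=[0.1181]  K=[-0.0398; 0.3812]  nu=[2.1142]  x^+=[5.0855, 2.4952]  P^+=[0.8215 0.2434; 0.2434 0.3194]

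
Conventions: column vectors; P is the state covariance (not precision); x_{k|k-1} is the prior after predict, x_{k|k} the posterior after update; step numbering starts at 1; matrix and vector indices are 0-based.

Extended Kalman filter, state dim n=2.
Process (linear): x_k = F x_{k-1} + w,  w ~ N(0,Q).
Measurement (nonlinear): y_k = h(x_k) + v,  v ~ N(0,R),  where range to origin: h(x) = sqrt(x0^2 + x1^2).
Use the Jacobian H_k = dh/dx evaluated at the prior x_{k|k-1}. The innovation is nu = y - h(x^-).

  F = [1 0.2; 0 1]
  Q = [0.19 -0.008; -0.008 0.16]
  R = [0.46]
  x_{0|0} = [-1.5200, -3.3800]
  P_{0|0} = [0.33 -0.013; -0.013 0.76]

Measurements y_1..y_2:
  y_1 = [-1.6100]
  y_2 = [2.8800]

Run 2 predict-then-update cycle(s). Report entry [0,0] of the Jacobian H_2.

H_jac[0,0] = -0.9966

step 1: x^-=[-2.1960, -3.3800]  P^-=[0.5452 0.1310; 0.1310 0.9200]  H_jac=[-0.5448 -0.8386]  S=[1.3884]  K=[-0.2930; -0.6070]  nu=[-5.6407]  x^+=[-0.5430, 0.0442]  P^+=[0.4260 -0.1160; -0.1160 0.4084]
step 2: x^-=[-0.5342, 0.0442]  P^-=[0.5859 -0.0423; -0.0423 0.5684]  H_jac=[-0.9966 0.0824]  S=[1.0527]  K=[-0.5580; 0.0845]  nu=[2.3440]  x^+=[-1.8421, 0.2423]  P^+=[0.2581 0.0073; 0.0073 0.5608]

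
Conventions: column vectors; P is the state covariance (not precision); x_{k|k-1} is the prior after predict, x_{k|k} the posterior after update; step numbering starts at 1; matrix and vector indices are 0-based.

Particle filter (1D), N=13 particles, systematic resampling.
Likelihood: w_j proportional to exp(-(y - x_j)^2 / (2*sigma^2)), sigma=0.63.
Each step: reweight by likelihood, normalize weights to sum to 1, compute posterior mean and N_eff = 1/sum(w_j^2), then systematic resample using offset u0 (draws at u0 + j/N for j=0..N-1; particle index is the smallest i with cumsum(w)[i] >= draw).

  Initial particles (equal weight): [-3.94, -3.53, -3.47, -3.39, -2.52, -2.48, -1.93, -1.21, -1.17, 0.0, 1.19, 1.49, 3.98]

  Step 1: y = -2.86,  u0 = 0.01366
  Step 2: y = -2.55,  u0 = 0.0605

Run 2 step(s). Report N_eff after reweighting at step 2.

step 1: w=[0.0545, 0.1346, 0.1483, 0.1663, 0.2048, 0.1975, 0.0797, 0.0077, 0.0065, 0.0000, 0.0000, 0.0000, 0.0000]  mean=-2.9452  Neff=6.3218  idx=[0, 1, 1, 2, 2, 3, 3, 4, 4, 4, 5, 5, 6]
step 2: w=[0.0112, 0.0383, 0.0383, 0.0442, 0.0442, 0.0527, 0.0527, 0.1281, 0.1281, 0.1281, 0.1275, 0.1275, 0.0790]  mean=-2.7321  Neff=9.9474  idx=[2, 4, 5, 7, 7, 8, 8, 9, 10, 10, 11, 11, 12]

N_eff = 9.9474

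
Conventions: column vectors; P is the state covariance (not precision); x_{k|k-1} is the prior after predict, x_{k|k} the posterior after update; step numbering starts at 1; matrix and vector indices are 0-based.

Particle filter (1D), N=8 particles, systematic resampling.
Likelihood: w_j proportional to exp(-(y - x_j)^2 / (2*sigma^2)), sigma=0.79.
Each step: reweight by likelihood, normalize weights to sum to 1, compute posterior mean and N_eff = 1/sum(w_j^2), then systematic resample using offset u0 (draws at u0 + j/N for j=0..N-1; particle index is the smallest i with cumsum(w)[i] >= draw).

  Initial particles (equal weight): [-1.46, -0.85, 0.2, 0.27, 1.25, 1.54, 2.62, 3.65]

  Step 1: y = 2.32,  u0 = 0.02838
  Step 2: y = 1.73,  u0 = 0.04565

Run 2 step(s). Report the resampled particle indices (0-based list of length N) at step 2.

step 1: w=[0.0000, 0.0001, 0.0121, 0.0153, 0.1777, 0.2731, 0.4137, 0.1078]  mean=2.1266  Neff=3.4558  idx=[4, 4, 5, 5, 6, 6, 6, 7]
step 2: w=[0.1584, 0.1584, 0.1851, 0.1851, 0.1010, 0.1010, 0.1010, 0.0099]  mean=1.7964  Neff=6.6924  idx=[0, 1, 1, 2, 3, 3, 5, 6]

resampled_idx = [0, 1, 1, 2, 3, 3, 5, 6]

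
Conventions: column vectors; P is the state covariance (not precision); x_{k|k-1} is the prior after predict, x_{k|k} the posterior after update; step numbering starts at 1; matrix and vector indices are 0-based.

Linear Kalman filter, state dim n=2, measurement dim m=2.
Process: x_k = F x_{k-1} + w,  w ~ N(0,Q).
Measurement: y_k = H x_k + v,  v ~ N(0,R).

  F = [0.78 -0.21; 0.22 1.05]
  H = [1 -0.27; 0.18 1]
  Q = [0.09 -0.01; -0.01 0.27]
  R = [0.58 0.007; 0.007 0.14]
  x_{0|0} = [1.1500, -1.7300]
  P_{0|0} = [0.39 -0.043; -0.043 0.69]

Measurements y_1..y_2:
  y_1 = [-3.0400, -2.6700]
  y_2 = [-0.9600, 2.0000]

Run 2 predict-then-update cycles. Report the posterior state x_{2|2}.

step 1: x^-=[1.2603, -1.5635]  P^-=[0.3718 -0.1285; -0.1285 1.0297]  S=[1.0962 -0.3263; -0.3263 1.1355]  K=[0.3878 0.0573; -0.1169 0.8529]  nu=[-4.7224, -1.3334]  x^+=[-0.6476, -2.1485]  P^+=[0.2177 -0.0284; -0.0284 0.1237]
step 2: x^-=[-0.0540, -2.3984]  P^-=[0.2372 -0.0219; -0.0219 0.4038]  S=[0.8585 -0.0802; -0.0802 0.5436]  K=[0.2908 0.0811; -0.0850 0.7230]  nu=[-1.5536, 4.4081]  x^+=[-0.1481, 0.9208]  P^+=[0.1648 -0.0163; -0.0163 0.1036]

x_post = [-0.1481, 0.9208]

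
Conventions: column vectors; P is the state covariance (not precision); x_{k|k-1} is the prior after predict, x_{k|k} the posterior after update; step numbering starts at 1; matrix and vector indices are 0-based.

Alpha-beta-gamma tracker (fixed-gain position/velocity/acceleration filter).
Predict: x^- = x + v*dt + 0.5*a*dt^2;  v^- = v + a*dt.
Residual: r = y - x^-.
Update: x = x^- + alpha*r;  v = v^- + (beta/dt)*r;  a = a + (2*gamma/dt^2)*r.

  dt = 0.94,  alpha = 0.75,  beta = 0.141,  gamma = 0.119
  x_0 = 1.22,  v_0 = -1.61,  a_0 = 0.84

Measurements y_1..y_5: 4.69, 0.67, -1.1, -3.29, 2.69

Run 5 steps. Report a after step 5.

a_post = -0.1407

step 1: x_pred=0.0777  r=4.6123  x^+=3.5369  v^+=-0.1286  a^+=2.0823
step 2: x_pred=4.3361  r=-3.6661  x^+=1.5865  v^+=1.2789  a^+=1.0949
step 3: x_pred=3.2724  r=-4.3724  x^+=-0.0069  v^+=1.6522  a^+=-0.0829
step 4: x_pred=1.5096  r=-4.7996  x^+=-2.0901  v^+=0.8544  a^+=-1.3756
step 5: x_pred=-1.8947  r=4.5847  x^+=1.5438  v^+=0.2490  a^+=-0.1407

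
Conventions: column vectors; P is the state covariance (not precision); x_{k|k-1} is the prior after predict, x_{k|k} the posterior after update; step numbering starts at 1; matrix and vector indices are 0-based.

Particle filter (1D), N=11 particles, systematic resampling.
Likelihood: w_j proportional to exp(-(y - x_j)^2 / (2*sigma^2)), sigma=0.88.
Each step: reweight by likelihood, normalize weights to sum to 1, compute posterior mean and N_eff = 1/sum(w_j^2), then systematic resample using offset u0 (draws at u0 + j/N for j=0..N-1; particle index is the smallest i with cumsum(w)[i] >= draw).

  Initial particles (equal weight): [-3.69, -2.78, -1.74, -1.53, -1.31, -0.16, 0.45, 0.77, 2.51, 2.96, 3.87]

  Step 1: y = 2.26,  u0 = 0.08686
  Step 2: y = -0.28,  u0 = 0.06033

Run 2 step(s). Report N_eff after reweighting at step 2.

N_eff = 1.1572

step 1: w=[0.0000, 0.0000, 0.0000, 0.0000, 0.0001, 0.0101, 0.0534, 0.1056, 0.4252, 0.3226, 0.0830]  mean=2.4468  Neff=3.2699  idx=[7, 8, 8, 8, 8, 8, 9, 9, 9, 9, 10]
step 2: w=[0.9292, 0.0124, 0.0124, 0.0124, 0.0124, 0.0124, 0.0022, 0.0022, 0.0022, 0.0022, 0.0000]  mean=0.8971  Neff=1.1572  idx=[0, 0, 0, 0, 0, 0, 0, 0, 0, 0, 4]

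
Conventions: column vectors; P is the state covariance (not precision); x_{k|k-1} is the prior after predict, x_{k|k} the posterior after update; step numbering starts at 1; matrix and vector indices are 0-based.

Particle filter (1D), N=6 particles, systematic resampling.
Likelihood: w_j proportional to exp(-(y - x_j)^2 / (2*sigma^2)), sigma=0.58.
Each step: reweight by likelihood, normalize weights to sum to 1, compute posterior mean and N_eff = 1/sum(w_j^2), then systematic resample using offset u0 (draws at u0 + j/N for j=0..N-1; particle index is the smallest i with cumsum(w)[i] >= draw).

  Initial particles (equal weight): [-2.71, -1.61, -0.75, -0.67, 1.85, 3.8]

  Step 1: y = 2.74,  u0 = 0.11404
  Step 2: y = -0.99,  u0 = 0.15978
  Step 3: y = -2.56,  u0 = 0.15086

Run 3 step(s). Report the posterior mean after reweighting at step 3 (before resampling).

step 1: w=[0.0000, 0.0000, 0.0000, 0.0000, 0.6207, 0.3793]  mean=2.5895  Neff=1.8898  idx=[4, 4, 4, 4, 5, 5]
step 2: w=[0.2500, 0.2500, 0.2500, 0.2500, 0.0000, 0.0000]  mean=1.8500  Neff=4.0000  idx=[0, 1, 1, 2, 3, 3]
step 3: w=[0.1667, 0.1667, 0.1667, 0.1667, 0.1667, 0.1667]  mean=1.8500  Neff=6.0000  idx=[0, 1, 2, 3, 4, 5]

post_mean = 1.8500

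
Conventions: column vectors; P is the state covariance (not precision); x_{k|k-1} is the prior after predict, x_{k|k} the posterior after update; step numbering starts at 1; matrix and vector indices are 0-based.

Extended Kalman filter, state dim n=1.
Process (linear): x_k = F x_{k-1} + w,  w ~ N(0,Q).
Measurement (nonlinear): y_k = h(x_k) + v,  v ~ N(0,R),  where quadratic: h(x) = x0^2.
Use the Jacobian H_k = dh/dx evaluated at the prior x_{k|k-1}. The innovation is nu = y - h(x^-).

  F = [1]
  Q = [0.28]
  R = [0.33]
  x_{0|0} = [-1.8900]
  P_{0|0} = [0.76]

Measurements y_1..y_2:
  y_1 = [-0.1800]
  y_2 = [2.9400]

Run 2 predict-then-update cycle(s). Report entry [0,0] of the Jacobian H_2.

step 1: x^-=[-1.8900]  P^-=[1.0400]  H_jac=[-3.7800]  S=[15.1899]  K=[-0.2588]  nu=[-3.7521]  x^+=[-0.9189]  P^+=[0.0226]
step 2: x^-=[-0.9189]  P^-=[0.3026]  H_jac=[-1.8379]  S=[1.3521]  K=[-0.4113]  nu=[2.0955]  x^+=[-1.7809]  P^+=[0.0739]

H_jac[0,0] = -1.8379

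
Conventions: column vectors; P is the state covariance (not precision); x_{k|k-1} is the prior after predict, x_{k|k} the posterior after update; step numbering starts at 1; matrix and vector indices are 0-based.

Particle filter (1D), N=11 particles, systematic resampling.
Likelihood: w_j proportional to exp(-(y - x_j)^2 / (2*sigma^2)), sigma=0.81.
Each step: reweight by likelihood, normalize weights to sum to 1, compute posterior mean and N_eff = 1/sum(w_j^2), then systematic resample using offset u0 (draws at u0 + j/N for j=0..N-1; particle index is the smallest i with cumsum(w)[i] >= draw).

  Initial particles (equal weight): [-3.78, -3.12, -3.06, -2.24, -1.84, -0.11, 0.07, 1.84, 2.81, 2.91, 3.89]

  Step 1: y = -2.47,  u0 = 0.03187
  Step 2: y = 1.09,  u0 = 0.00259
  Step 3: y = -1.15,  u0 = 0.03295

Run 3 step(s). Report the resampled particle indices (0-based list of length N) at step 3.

step 1: w=[0.0776, 0.2081, 0.2202, 0.2757, 0.2122, 0.0041, 0.0021, 0.0000, 0.0000, 0.0000, 0.0000]  mean=-2.6247  Neff=4.5690  idx=[0, 1, 1, 2, 2, 2, 3, 3, 3, 4, 4]
step 2: w=[0.0000, 0.0004, 0.0004, 0.0006, 0.0006, 0.0006, 0.0605, 0.0605, 0.0605, 0.4080, 0.4080]  mean=-1.9157  Neff=2.9079  idx=[6, 7, 9, 9, 9, 9, 9, 10, 10, 10, 10]
step 3: w=[0.0572, 0.0572, 0.0984, 0.0984, 0.0984, 0.0984, 0.0984, 0.0984, 0.0984, 0.0984, 0.0984]  mean=-1.8858  Neff=10.6738  idx=[0, 2, 3, 3, 4, 5, 6, 7, 8, 9, 10]

resampled_idx = [0, 2, 3, 3, 4, 5, 6, 7, 8, 9, 10]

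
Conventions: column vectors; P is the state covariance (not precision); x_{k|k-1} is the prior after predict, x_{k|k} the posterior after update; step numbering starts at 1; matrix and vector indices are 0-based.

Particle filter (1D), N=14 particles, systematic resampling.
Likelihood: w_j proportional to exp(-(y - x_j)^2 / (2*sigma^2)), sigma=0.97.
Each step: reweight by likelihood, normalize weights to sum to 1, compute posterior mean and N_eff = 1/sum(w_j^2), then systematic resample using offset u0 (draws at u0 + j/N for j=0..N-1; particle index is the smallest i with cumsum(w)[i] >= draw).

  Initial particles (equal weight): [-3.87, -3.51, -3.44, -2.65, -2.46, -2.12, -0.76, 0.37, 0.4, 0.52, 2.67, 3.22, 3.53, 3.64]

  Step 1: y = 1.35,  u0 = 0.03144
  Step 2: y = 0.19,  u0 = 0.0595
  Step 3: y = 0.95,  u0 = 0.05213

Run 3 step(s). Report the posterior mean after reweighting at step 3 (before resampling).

post_mean = 0.4519

step 1: w=[0.0000, 0.0000, 0.0000, 0.0001, 0.0002, 0.0006, 0.0347, 0.2221, 0.2290, 0.2566, 0.1466, 0.0577, 0.0296, 0.0228]  mean=1.0436  Neff=5.1272  idx=[6, 7, 7, 7, 8, 8, 8, 9, 9, 9, 10, 10, 10, 12]
step 2: w=[0.0655, 0.1041, 0.1041, 0.1041, 0.1034, 0.1034, 0.1034, 0.0999, 0.0999, 0.0999, 0.0040, 0.0040, 0.0040, 0.0003]  mean=0.3789  Neff=10.1167  idx=[0, 1, 2, 3, 3, 4, 5, 5, 6, 7, 7, 8, 9, 10]
step 3: w=[0.0196, 0.0775, 0.0775, 0.0775, 0.0775, 0.0789, 0.0789, 0.0789, 0.0789, 0.0840, 0.0840, 0.0840, 0.0840, 0.0192]  mean=0.4519  Neff=12.8474  idx=[1, 2, 3, 4, 5, 6, 6, 7, 8, 9, 10, 11, 12, 12]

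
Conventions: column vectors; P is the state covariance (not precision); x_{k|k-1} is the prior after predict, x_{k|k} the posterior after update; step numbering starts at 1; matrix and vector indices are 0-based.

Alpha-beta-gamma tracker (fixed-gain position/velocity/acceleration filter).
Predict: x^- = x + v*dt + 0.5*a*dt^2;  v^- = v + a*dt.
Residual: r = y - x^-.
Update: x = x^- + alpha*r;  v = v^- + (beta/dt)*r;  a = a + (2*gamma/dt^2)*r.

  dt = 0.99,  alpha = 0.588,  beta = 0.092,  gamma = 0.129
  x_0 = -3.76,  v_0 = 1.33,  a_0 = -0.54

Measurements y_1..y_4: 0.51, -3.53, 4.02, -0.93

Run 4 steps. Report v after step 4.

v_post = 1.0802

step 1: x_pred=-2.7079  r=3.2179  x^+=-0.8158  v^+=1.0944  a^+=0.3071
step 2: x_pred=0.4182  r=-3.9482  x^+=-1.9033  v^+=1.0315  a^+=-0.7322
step 3: x_pred=-1.2409  r=5.2609  x^+=1.8525  v^+=0.7955  a^+=0.6526
step 4: x_pred=2.9599  r=-3.8899  x^+=0.6726  v^+=1.0802  a^+=-0.3713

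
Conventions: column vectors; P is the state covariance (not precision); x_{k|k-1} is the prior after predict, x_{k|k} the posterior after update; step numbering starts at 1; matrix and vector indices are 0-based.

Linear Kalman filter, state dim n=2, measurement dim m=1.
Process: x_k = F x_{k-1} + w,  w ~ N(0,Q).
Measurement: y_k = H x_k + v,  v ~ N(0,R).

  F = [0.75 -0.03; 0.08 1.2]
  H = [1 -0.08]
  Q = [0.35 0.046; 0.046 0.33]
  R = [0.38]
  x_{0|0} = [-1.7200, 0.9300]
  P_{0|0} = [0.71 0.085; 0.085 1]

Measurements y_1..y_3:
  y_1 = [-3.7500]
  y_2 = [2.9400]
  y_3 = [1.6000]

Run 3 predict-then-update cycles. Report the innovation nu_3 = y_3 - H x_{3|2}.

step 1: x^-=[-1.3179, 0.9784]  P^-=[0.7464 0.1289; 0.1289 1.7909]  S=[1.1173]  K=[0.6589; -0.0129]  nu=[-2.3538]  x^+=[-2.8687, 1.0087]  P^+=[0.2614 0.1384; 0.1384 1.7907]
step 2: x^-=[-2.1818, 0.9809]  P^-=[0.4924 0.1214; 0.1214 2.9368]  S=[0.8718]  K=[0.5537; -0.1302]  nu=[5.2003]  x^+=[0.6976, 0.3037]  P^+=[0.2252 0.1843; 0.1843 2.9220]
step 3: x^-=[0.5141, 0.4203]  P^-=[0.4710 0.1197; 0.1197 4.5746]  S=[0.8611]  K=[0.5358; -0.2860]  nu=[1.1195]  x^+=[1.1140, 0.1002]  P^+=[0.2237 0.2517; 0.2517 4.5041]

innov = [1.1195]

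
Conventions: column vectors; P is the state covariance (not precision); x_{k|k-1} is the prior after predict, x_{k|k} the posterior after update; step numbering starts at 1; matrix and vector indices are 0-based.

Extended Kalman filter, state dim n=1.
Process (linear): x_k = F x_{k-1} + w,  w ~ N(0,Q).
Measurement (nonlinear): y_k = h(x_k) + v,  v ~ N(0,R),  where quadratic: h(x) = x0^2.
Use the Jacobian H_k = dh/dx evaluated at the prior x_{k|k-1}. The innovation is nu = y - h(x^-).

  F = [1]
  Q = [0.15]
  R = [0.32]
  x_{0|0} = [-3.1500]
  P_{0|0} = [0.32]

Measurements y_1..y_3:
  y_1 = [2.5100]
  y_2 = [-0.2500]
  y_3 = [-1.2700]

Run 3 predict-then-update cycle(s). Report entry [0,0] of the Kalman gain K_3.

K[0,0] = -0.3320

step 1: x^-=[-3.1500]  P^-=[0.4700]  H_jac=[-6.3000]  S=[18.9743]  K=[-0.1561]  nu=[-7.4125]  x^+=[-1.9933]  P^+=[0.0079]
step 2: x^-=[-1.9933]  P^-=[0.1579]  H_jac=[-3.9865]  S=[2.8298]  K=[-0.2225]  nu=[-4.2231]  x^+=[-1.0537]  P^+=[0.0179]
step 3: x^-=[-1.0537]  P^-=[0.1679]  H_jac=[-2.1074]  S=[1.0655]  K=[-0.3320]  nu=[-2.3803]  x^+=[-0.2634]  P^+=[0.0504]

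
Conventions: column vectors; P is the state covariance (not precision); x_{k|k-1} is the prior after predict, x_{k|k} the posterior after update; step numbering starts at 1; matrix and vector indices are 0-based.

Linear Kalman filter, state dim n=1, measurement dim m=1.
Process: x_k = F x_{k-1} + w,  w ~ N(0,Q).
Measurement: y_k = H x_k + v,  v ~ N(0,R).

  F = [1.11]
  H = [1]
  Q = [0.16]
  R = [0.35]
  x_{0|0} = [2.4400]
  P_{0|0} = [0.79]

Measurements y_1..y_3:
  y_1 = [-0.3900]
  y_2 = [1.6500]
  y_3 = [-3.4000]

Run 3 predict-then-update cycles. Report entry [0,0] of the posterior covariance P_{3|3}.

P_post[0,0] = 0.1891

step 1: x^-=[2.7084]  P^-=[1.1334]  S=[1.4834]  K=[0.7640]  nu=[-3.0984]  x^+=[0.3411]  P^+=[0.2674]
step 2: x^-=[0.3786]  P^-=[0.4895]  S=[0.8395]  K=[0.5831]  nu=[1.2714]  x^+=[1.1199]  P^+=[0.2041]
step 3: x^-=[1.2431]  P^-=[0.4114]  S=[0.7614]  K=[0.5403]  nu=[-4.6431]  x^+=[-1.2658]  P^+=[0.1891]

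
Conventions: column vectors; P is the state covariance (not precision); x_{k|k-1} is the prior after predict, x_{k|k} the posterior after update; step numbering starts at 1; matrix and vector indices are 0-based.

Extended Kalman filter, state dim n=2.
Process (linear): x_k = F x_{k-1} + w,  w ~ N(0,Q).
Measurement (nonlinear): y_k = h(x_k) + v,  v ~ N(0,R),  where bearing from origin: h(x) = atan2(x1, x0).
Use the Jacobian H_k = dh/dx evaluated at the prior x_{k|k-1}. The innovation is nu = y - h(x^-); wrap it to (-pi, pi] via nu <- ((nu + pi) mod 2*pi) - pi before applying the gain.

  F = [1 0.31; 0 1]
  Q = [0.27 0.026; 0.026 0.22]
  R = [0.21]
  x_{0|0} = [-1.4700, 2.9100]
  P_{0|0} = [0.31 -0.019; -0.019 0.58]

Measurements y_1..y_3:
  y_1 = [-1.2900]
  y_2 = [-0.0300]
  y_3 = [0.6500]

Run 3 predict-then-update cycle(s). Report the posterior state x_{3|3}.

x_post = [4.6205, 3.8561]

step 1: x^-=[-0.5679, 2.9100]  P^-=[0.6240 0.1868; 0.1868 0.8000]  H_jac=[-0.3310 -0.0646]  S=[0.2897]  K=[-0.7546; -0.3918]  nu=[-3.0535]  x^+=[1.7364, 4.1065]  P^+=[0.4590 0.1011; 0.1011 0.7555]
step 2: x^-=[3.0094, 4.1065]  P^-=[0.8643 0.3613; 0.3613 0.9755]  H_jac=[-0.1584 0.1161]  S=[0.2316]  K=[-0.4102; 0.2419]  nu=[-0.9684]  x^+=[3.4066, 3.8723]  P^+=[0.8253 0.3843; 0.3843 0.9620]
step 3: x^-=[4.6070, 3.8723]  P^-=[1.4261 0.7085; 0.7085 1.1820]  H_jac=[-0.1069 0.1272]  S=[0.2262]  K=[-0.2757; 0.3298]  nu=[-0.0490]  x^+=[4.6205, 3.8561]  P^+=[1.4089 0.7291; 0.7291 1.1574]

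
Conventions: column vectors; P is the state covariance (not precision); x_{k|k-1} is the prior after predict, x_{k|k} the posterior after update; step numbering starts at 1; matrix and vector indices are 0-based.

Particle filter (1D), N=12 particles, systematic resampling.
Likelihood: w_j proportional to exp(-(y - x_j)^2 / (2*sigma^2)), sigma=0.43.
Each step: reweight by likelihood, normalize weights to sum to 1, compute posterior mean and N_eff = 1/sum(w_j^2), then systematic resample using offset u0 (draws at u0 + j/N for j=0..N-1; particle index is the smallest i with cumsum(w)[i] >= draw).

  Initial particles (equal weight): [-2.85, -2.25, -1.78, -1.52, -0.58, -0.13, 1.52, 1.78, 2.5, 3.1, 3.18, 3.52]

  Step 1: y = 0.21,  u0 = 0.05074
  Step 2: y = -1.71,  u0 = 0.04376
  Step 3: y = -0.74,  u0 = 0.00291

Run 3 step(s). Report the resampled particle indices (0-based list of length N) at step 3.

step 1: w=[0.0000, 0.0000, 0.0000, 0.0003, 0.1994, 0.7885, 0.0104, 0.0014, 0.0000, 0.0000, 0.0000, 0.0000]  mean=-0.2004  Neff=1.5115  idx=[4, 4, 5, 5, 5, 5, 5, 5, 5, 5, 5, 5]
step 2: w=[0.4220, 0.4220, 0.0156, 0.0156, 0.0156, 0.0156, 0.0156, 0.0156, 0.0156, 0.0156, 0.0156, 0.0156]  mean=-0.5098  Neff=2.7886  idx=[0, 0, 0, 0, 0, 1, 1, 1, 1, 1, 4, 9]
step 3: w=[0.0927, 0.0927, 0.0927, 0.0927, 0.0927, 0.0927, 0.0927, 0.0927, 0.0927, 0.0927, 0.0363, 0.0363]  mean=-0.5473  Neff=11.2822  idx=[0, 0, 1, 2, 3, 4, 5, 6, 7, 8, 9, 9]

resampled_idx = [0, 0, 1, 2, 3, 4, 5, 6, 7, 8, 9, 9]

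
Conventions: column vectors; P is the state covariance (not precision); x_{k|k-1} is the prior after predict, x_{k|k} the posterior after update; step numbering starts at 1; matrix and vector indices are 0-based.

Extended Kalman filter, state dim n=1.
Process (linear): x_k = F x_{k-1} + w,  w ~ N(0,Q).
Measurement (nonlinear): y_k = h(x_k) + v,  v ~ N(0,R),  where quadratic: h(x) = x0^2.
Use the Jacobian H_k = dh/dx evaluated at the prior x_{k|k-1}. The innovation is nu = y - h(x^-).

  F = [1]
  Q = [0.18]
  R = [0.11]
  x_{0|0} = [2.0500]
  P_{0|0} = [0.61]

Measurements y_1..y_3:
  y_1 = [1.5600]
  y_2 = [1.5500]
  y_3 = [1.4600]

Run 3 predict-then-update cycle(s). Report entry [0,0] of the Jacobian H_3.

step 1: x^-=[2.0500]  P^-=[0.7900]  H_jac=[4.1000]  S=[13.3899]  K=[0.2419]  nu=[-2.6425]  x^+=[1.4108]  P^+=[0.0065]
step 2: x^-=[1.4108]  P^-=[0.1865]  H_jac=[2.8216]  S=[1.5947]  K=[0.3300]  nu=[-0.4403]  x^+=[1.2655]  P^+=[0.0129]
step 3: x^-=[1.2655]  P^-=[0.1929]  H_jac=[2.5310]  S=[1.3455]  K=[0.3628]  nu=[-0.1415]  x^+=[1.2142]  P^+=[0.0158]

H_jac[0,0] = 2.5310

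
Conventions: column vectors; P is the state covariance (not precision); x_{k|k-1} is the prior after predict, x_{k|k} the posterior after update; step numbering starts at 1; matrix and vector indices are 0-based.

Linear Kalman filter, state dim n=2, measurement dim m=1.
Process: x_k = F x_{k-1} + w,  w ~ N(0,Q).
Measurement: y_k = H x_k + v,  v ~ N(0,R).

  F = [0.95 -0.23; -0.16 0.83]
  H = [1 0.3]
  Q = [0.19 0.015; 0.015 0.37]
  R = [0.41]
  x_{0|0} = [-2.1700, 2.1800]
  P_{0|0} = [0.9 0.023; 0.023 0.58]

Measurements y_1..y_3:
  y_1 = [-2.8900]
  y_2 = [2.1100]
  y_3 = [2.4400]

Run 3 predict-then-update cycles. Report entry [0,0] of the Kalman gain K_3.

K[0,0] = 0.5982

step 1: x^-=[-2.5629, 2.1566]  P^-=[1.0229 -0.2135; -0.2135 0.7865]  S=[1.3755]  K=[0.6970; 0.0163]  nu=[-0.9741]  x^+=[-3.2419, 2.1407]  P^+=[0.3545 -0.2292; -0.2292 0.7861]
step 2: x^-=[-3.5722, 2.2955]  P^-=[0.6517 -0.3781; -0.3781 0.9815]  S=[0.9232]  K=[0.5831; -0.0906]  nu=[4.9935]  x^+=[-0.6606, 1.8431]  P^+=[0.3379 -0.3293; -0.3293 0.9739]
step 3: x^-=[-1.0515, 1.6355]  P^-=[0.6903 -0.4941; -0.4941 1.1371]  S=[0.9062]  K=[0.5982; -0.1688]  nu=[3.0009]  x^+=[0.7436, 1.1290]  P^+=[0.3660 -0.4026; -0.4026 1.1112]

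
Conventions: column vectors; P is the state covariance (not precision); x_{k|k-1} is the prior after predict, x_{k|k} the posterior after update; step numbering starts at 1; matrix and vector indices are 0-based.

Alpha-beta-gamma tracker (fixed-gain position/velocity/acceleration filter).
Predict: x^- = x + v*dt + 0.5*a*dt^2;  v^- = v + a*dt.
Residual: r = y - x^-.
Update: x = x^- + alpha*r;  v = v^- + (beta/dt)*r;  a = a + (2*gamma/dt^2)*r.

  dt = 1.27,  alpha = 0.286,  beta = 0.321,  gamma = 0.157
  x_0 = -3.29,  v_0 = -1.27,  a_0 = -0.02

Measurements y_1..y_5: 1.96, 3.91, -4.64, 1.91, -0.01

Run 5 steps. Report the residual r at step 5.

resid = -8.3903

step 1: x_pred=-4.9190  r=6.8790  x^+=-2.9516  v^+=0.4433  a^+=1.3192
step 2: x_pred=-1.3247  r=5.2347  x^+=0.1724  v^+=3.4418  a^+=2.3383
step 3: x_pred=6.4292  r=-11.0692  x^+=3.2634  v^+=3.6137  a^+=0.1833
step 4: x_pred=8.0007  r=-6.0907  x^+=6.2587  v^+=2.3071  a^+=-1.0024
step 5: x_pred=8.3803  r=-8.3903  x^+=5.9807  v^+=-1.0867  a^+=-2.6358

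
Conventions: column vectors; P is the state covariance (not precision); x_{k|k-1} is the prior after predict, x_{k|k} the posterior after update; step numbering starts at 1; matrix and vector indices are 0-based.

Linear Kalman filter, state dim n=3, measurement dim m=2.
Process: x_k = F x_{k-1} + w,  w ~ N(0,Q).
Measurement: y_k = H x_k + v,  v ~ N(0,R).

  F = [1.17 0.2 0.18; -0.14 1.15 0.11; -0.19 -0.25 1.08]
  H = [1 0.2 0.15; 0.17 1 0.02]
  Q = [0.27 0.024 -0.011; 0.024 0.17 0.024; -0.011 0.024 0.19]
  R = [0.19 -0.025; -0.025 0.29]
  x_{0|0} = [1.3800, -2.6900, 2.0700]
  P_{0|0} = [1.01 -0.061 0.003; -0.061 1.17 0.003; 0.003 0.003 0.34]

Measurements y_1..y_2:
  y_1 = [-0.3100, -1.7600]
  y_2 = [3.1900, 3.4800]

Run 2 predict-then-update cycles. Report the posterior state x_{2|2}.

step 1: x^-=[1.4492, -3.0590, 2.6459]  P^-=[1.6833 0.0550 -0.2036; 0.0550 1.7615 -0.2308; -0.2036 -0.2308 0.6875]  S=[1.9064 0.6276; 0.6276 2.1086]  K=[0.9092 -0.1108; -0.0890 0.8642; -0.0417 -0.1069]  nu=[-1.5443, 0.9997]  x^+=[-0.0656, -2.0576, 2.6034]  P^+=[0.2079 -0.0882 -0.0981; -0.0882 0.2684 -0.0264; -0.0981 -0.0264 0.6545]
step 2: x^-=[-0.0197, -2.0707, 3.3385]  P^-=[0.5020 -0.0678 -0.0394; -0.0678 0.5617 0.0312; -0.0394 0.0312 1.0238]  S=[0.7004 0.1086; 0.1086 0.8445]  K=[0.6998 -0.0702; -0.0315 0.6562; 0.1670 0.0318]  nu=[3.1231, 5.4873]  x^+=[1.7806, 1.4317, 4.0342]  P^+=[0.1655 -0.0636 -0.1205; -0.0636 0.2018 0.0055; -0.1205 0.0055 1.0023]

x_post = [1.7806, 1.4317, 4.0342]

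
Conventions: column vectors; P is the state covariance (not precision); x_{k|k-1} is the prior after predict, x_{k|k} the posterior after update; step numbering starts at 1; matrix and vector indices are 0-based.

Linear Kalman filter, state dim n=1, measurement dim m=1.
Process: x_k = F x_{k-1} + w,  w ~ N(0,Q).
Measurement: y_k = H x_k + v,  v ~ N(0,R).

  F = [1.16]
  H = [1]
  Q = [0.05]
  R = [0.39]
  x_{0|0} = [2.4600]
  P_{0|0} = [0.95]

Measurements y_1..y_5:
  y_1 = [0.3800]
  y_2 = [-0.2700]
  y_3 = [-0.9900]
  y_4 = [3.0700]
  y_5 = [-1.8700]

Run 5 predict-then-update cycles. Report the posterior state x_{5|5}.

step 1: x^-=[2.8536]  P^-=[1.3283]  S=[1.7183]  K=[0.7730]  nu=[-2.4736]  x^+=[0.9414]  P^+=[0.3015]
step 2: x^-=[1.0921]  P^-=[0.4557]  S=[0.8457]  K=[0.5388]  nu=[-1.3621]  x^+=[0.3581]  P^+=[0.2101]
step 3: x^-=[0.4154]  P^-=[0.3328]  S=[0.7228]  K=[0.4604]  nu=[-1.4054]  x^+=[-0.2316]  P^+=[0.1796]
step 4: x^-=[-0.2687]  P^-=[0.2916]  S=[0.6816]  K=[0.4278]  nu=[3.3387]  x^+=[1.1597]  P^+=[0.1669]
step 5: x^-=[1.3452]  P^-=[0.2745]  S=[0.6645]  K=[0.4131]  nu=[-3.2152]  x^+=[0.0170]  P^+=[0.1611]

x_post = [0.0170]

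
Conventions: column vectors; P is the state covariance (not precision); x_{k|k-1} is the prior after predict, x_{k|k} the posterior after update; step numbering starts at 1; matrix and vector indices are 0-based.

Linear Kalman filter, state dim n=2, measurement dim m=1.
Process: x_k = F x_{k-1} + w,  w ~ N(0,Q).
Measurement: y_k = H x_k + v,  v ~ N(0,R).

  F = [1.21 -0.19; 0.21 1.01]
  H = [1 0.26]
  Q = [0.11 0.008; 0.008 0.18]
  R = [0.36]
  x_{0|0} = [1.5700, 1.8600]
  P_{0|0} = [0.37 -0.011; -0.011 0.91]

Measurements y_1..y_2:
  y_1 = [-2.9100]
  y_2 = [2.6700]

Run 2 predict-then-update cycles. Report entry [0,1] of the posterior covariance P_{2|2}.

step 1: x^-=[1.5463, 2.2083]  P^-=[0.6896 -0.0856; -0.0856 1.1199]  S=[1.0808]  K=[0.6175; 0.1902]  nu=[-5.0305]  x^+=[-1.5598, 1.2515]  P^+=[0.2776 -0.2125; -0.2125 1.0808]
step 2: x^-=[-2.1252, 0.9365]  P^-=[0.6531 -0.3802; -0.3802 1.2046]  S=[0.8969]  K=[0.6180; -0.0747]  nu=[4.5517]  x^+=[0.6878, 0.5967]  P^+=[0.3106 -0.3388; -0.3388 1.1996]

P_post[0,1] = -0.3388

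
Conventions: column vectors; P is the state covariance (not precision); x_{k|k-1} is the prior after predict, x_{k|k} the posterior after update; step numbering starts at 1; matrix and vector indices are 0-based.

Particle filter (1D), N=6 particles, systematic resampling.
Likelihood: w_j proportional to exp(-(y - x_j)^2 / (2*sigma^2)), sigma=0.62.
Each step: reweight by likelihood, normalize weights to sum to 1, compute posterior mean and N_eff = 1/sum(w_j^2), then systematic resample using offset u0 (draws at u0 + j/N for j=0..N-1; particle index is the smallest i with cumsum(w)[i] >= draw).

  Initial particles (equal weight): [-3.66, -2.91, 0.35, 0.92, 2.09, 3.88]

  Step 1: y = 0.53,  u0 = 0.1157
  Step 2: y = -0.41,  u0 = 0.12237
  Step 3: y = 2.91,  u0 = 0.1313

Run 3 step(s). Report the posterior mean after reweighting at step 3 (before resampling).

step 1: w=[0.0000, 0.0000, 0.5264, 0.4505, 0.0232, 0.0000]  mean=0.6471  Neff=2.0811  idx=[2, 2, 2, 3, 3, 3]
step 2: w=[0.2749, 0.2749, 0.2749, 0.0584, 0.0584, 0.0584]  mean=0.4498  Neff=4.2191  idx=[0, 1, 1, 2, 2, 5]
step 3: w=[0.0293, 0.0293, 0.0293, 0.0293, 0.0293, 0.8537]  mean=0.8366  Neff=1.3641  idx=[4, 5, 5, 5, 5, 5]

post_mean = 0.8366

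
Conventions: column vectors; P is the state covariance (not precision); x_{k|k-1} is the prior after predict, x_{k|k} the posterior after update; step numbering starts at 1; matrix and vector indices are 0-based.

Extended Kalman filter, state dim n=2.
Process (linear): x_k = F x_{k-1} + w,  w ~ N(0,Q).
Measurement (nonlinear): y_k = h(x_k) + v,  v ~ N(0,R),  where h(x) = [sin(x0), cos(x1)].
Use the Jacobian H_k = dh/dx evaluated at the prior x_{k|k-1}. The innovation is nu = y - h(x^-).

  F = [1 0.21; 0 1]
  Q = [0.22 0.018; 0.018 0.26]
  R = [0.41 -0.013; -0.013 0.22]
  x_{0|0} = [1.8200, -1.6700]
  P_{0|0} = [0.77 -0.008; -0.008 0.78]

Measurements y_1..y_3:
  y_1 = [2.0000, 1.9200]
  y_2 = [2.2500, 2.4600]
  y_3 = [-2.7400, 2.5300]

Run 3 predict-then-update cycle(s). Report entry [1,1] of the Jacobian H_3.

step 1: x^-=[1.4693, -1.6700]  P^-=[1.0210 0.1738; 0.1738 1.0400]  H_jac=[0.1013 0.0000; 0.0000 0.9951]  S=[0.4205 0.0045; 0.0045 1.2498]  K=[0.2446 0.1375; 0.0330 0.8279]  nu=[1.0051, 2.0190]  x^+=[1.9927, 0.0348]  P^+=[0.9720 0.0272; 0.0272 0.1826]
step 2: x^-=[2.0000, 0.0348]  P^-=[1.2114 0.0836; 0.0836 0.4426]  H_jac=[-0.4162 0.0000; 0.0000 -0.0347]  S=[0.6198 -0.0118; -0.0118 0.2205]  K=[-0.8145 -0.0567; -0.0575 -0.0728]  nu=[1.3407, 1.4606]  x^+=[0.8252, -0.1487]  P^+=[0.8006 0.0544; 0.0544 0.4395]
step 3: x^-=[0.7940, -0.1487]  P^-=[1.0629 0.1647; 0.1647 0.6995]  H_jac=[0.7010 0.0000; 0.0000 0.1481]  S=[0.9323 0.0041; 0.0041 0.2353]  K=[0.7988 0.0897; 0.1219 0.4381]  nu=[-3.4531, 1.5410]  x^+=[-1.8261, 0.1056]  P^+=[0.4655 0.0632; 0.0632 0.6400]

H_jac[1,1] = 0.1481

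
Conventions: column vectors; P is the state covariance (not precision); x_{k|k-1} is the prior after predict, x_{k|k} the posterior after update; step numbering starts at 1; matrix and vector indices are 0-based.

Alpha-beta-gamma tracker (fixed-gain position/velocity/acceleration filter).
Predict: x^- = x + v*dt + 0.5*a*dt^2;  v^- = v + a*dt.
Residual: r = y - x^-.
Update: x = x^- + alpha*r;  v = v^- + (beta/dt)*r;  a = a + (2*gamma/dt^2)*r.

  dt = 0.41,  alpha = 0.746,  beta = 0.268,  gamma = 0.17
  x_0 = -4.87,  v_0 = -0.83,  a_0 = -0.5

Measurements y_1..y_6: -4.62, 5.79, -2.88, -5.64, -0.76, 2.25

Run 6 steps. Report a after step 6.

a_post = -1.1302

step 1: x_pred=-5.2523  r=0.6323  x^+=-4.7806  v^+=-0.6217  a^+=0.7789
step 2: x_pred=-4.9700  r=10.7600  x^+=3.0570  v^+=6.7311  a^+=22.5422
step 3: x_pred=7.7114  r=-10.5914  x^+=-0.1898  v^+=9.0503  a^+=1.1201
step 4: x_pred=3.6150  r=-9.2550  x^+=-3.2892  v^+=3.4599  a^+=-17.5990
step 5: x_pred=-3.3499  r=2.5899  x^+=-1.4178  v^+=-2.0628  a^+=-12.3607
step 6: x_pred=-3.3025  r=5.5525  x^+=0.8397  v^+=-3.5013  a^+=-1.1302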